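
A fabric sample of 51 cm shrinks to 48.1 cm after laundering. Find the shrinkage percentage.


Formula: Shrinkage% = ((L_before - L_after) / L_before) * 100
Step 1: Shrinkage = 51 - 48.1 = 2.9 cm
Step 2: Shrinkage% = (2.9 / 51) * 100
Step 3: Shrinkage% = 0.056863 * 100 = 5.6863% ≈ 5.7%

5.7%


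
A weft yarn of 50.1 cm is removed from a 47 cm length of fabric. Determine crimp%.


Formula: Crimp% = ((L_yarn - L_fabric) / L_fabric) * 100
Step 1: Extension = 50.1 - 47 = 3.1 cm
Step 2: Crimp% = (3.1 / 47) * 100
Step 3: Crimp% = 0.065957 * 100 = 6.5957% ≈ 6.6%

6.6%


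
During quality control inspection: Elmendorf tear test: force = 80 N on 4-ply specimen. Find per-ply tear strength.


Formula: Per-ply strength = Total force / Number of plies
Per-ply = 80 N / 4
Per-ply = 20 N

20 N


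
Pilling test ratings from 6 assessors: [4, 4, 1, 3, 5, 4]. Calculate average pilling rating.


Formula: Mean = sum / count
Sum = 4 + 4 + 1 + 3 + 5 + 4 = 21
Mean = 21 / 6 = 3.5

3.5


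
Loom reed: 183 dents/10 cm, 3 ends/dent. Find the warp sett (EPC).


Formula: EPC = (dents per 10 cm * ends per dent) / 10
Step 1: Total ends per 10 cm = 183 * 3 = 549
Step 2: EPC = 549 / 10 = 54.9 ends/cm

54.9 ends/cm


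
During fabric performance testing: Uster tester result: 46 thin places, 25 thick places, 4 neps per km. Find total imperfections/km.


Formula: Total = thin places + thick places + neps
Total = 46 + 25 + 4
Total = 75 imperfections/km

75 imperfections/km


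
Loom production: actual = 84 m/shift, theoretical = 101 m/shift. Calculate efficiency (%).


Formula: Efficiency% = (Actual output / Theoretical output) * 100
Efficiency% = (84 / 101) * 100
Efficiency% = 0.831683 * 100 = 83.1683% ≈ 83.2%

83.2%


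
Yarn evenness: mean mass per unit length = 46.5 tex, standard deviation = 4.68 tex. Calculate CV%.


Formula: CV% = (standard deviation / mean) * 100
Step 1: Ratio = 4.68 / 46.5 = 0.100645
Step 2: CV% = 0.100645 * 100 = 10.0645% ≈ 10.1%

10.1%


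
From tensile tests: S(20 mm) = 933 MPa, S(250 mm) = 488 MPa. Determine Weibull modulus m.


Formula: m = ln(L1/L2) / ln(S2/S1)
Step 1: ln(L1/L2) = ln(20/250) = -2.52573
Step 2: S2/S1 = 488/933 = 0.52304
Step 3: ln(S2/S1) = ln(0.52304) = -0.64810
Step 4: m = -2.52573 / -0.64810 = 3.90

3.90 (Weibull m)


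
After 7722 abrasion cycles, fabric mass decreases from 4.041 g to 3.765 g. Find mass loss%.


Formula: Mass loss% = ((m_before - m_after) / m_before) * 100
Step 1: Mass loss = 4.041 - 3.765 = 0.276 g
Step 2: Ratio = 0.276 / 4.041 = 0.0682999
Step 3: Mass loss% = 0.0682999 * 100 = 6.82999% ≈ 6.83%

6.83%


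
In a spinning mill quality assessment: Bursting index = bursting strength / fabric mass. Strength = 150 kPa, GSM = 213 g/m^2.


Formula: Bursting Index = Bursting Strength / Fabric GSM
BI = 150 kPa / 213 g/m^2
BI = 0.704 kPa/(g/m^2)

0.704 kPa/(g/m^2)


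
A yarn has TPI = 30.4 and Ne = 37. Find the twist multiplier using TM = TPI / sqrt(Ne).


Formula: TM = TPI / sqrt(Ne)
Step 1: sqrt(Ne) = sqrt(37) = 6.0828
Step 2: TM = 30.4 / 6.0828 = 5.00

5.00 TM


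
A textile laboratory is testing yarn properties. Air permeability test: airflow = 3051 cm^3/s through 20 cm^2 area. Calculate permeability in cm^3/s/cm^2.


Formula: Air Permeability = Airflow / Test Area
AP = 3051 cm^3/s / 20 cm^2
AP = 152.6 cm^3/s/cm^2

152.6 cm^3/s/cm^2


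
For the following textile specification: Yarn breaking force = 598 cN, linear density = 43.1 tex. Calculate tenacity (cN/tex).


Formula: Tenacity = Breaking force / Linear density
Tenacity = 598 cN / 43.1 tex
Tenacity = 13.87 cN/tex

13.87 cN/tex


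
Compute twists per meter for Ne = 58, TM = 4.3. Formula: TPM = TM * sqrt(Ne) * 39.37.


Formula: TPM = TM * sqrt(Ne) * 39.37
Step 1: sqrt(Ne) = sqrt(58) = 7.6158
Step 2: TM * sqrt(Ne) = 4.3 * 7.6158 = 32.7479
Step 3: TPM = 32.7479 * 39.37 = 1289 twists/m

1289 twists/m


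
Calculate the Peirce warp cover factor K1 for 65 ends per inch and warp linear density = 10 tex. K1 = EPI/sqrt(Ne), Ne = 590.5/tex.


Formula: K1 = EPI / sqrt(Ne), with Ne = 590.5 / tex_warp
Step 1: Ne = 590.5 / 10 = 59.05
Step 2: sqrt(Ne) = sqrt(59.05) = 7.6844
Step 3: K1 = 65 / 7.6844 = 8.5

8.5


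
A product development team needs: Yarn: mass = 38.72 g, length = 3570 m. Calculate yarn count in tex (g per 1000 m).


Formula: Tex = (mass_g / length_m) * 1000
Substituting: Tex = (38.72 / 3570) * 1000
Intermediate: 38.72 / 3570 = 0.01084594 g/m
Tex = 0.01084594 * 1000 = 10.85 tex

10.85 tex


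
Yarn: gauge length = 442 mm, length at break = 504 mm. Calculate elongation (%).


Formula: Elongation (%) = ((L_break - L0) / L0) * 100
Step 1: Extension = 504 - 442 = 62 mm
Step 2: Elongation = (62 / 442) * 100
Step 3: Elongation = 0.140271 * 100 = 14.0271% ≈ 14.0%

14.0%


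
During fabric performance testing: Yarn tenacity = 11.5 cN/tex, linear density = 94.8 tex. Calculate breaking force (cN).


Formula: Breaking force = Tenacity * Linear density
F = 11.5 cN/tex * 94.8 tex
F = 1090.20 cN

1090.20 cN


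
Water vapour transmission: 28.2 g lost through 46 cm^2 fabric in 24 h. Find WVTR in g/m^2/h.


Formula: WVTR = mass_loss / (area * time)
Step 1: Convert area: 46 cm^2 = 0.0046 m^2
Step 2: WVTR = 28.2 g / (0.0046 m^2 * 24 h)
Step 3: WVTR = 28.2 / 0.1104 = 255.4 g/m^2/h

255.4 g/m^2/h


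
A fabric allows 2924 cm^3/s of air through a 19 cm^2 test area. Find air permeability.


Formula: Air Permeability = Airflow / Test Area
AP = 2924 cm^3/s / 19 cm^2
AP = 153.9 cm^3/s/cm^2

153.9 cm^3/s/cm^2


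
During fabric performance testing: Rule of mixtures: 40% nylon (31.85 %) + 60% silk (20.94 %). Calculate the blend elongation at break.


Formula: Blend property = (fraction_A * property_A) + (fraction_B * property_B)
Step 1: Contribution A = 40/100 * 31.85 % = 12.74 %
Step 2: Contribution B = 60/100 * 20.94 % = 12.564 %
Step 3: Blend elongation at break = 12.74 + 12.564 = 25.304 %

25.304 %


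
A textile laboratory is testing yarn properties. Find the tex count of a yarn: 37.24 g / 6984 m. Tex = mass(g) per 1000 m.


Formula: Tex = (mass_g / length_m) * 1000
Substituting: Tex = (37.24 / 6984) * 1000
Intermediate: 37.24 / 6984 = 0.00533219 g/m
Tex = 0.00533219 * 1000 = 5.33 tex

5.33 tex


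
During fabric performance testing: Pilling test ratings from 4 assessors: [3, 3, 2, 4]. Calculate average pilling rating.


Formula: Mean = sum / count
Sum = 3 + 3 + 2 + 4 = 12
Mean = 12 / 4 = 3.0

3.0


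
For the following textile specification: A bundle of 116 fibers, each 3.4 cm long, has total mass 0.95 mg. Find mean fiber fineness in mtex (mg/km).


Formula: fineness (mtex) = mass (mg) / total length (km) = (mass_mg / total_length_m) * 1000
Step 1: Convert fiber length: 3.4 cm = 0.034 m
Step 2: Total fiber length = 116 * 0.034 = 3.944 m
Step 3: Linear density = 0.95 mg / 3.944 m = 0.2409 mg/m
Step 4: fineness = 0.2409 * 1000 = 240.9 mtex

240.9 mtex


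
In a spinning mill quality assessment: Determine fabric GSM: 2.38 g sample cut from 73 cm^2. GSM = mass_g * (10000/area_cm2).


Formula: GSM = mass_g / area_m2
Step 1: Convert area: 73 cm^2 = 73 / 10000 = 0.0073 m^2
Step 2: GSM = 2.38 g / 0.0073 m^2 = 326.0 g/m^2

326.0 g/m^2


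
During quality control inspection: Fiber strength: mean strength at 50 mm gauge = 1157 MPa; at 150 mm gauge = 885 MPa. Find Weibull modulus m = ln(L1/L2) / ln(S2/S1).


Formula: m = ln(L1/L2) / ln(S2/S1)
Step 1: ln(L1/L2) = ln(50/150) = -1.09861
Step 2: S2/S1 = 885/1157 = 0.76491
Step 3: ln(S2/S1) = ln(0.76491) = -0.26800
Step 4: m = -1.09861 / -0.26800 = 4.10

4.10 (Weibull m)


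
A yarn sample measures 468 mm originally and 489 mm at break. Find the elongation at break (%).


Formula: Elongation (%) = ((L_break - L0) / L0) * 100
Step 1: Extension = 489 - 468 = 21 mm
Step 2: Elongation = (21 / 468) * 100
Step 3: Elongation = 0.044872 * 100 = 4.4872% ≈ 4.5%

4.5%


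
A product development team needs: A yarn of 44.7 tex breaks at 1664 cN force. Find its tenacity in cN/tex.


Formula: Tenacity = Breaking force / Linear density
Tenacity = 1664 cN / 44.7 tex
Tenacity = 37.23 cN/tex

37.23 cN/tex


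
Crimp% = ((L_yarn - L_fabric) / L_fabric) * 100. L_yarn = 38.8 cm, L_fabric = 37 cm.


Formula: Crimp% = ((L_yarn - L_fabric) / L_fabric) * 100
Step 1: Extension = 38.8 - 37 = 1.8 cm
Step 2: Crimp% = (1.8 / 37) * 100
Step 3: Crimp% = 0.048649 * 100 = 4.8649% ≈ 4.9%

4.9%


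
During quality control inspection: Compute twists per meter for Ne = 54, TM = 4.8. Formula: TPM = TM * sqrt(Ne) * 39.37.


Formula: TPM = TM * sqrt(Ne) * 39.37
Step 1: sqrt(Ne) = sqrt(54) = 7.3485
Step 2: TM * sqrt(Ne) = 4.8 * 7.3485 = 35.2728
Step 3: TPM = 35.2728 * 39.37 = 1389 twists/m

1389 twists/m


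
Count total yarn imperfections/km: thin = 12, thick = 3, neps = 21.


Formula: Total = thin places + thick places + neps
Total = 12 + 3 + 21
Total = 36 imperfections/km

36 imperfections/km


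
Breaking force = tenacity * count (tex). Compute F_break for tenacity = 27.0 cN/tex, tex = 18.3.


Formula: Breaking force = Tenacity * Linear density
F = 27.0 cN/tex * 18.3 tex
F = 494.10 cN

494.10 cN


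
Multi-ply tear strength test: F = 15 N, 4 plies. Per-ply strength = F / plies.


Formula: Per-ply strength = Total force / Number of plies
Per-ply = 15 N / 4
Per-ply = 3.75 N

3.75 N


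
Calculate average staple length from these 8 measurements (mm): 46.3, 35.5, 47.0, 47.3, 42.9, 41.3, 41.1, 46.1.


Formula: Mean = sum of lengths / count
Sum = 46.3 + 35.5 + 47.0 + 47.3 + 42.9 + 41.3 + 41.1 + 46.1
Sum = 347.5 mm
Mean = 347.5 / 8 = 43.44 mm

43.44 mm


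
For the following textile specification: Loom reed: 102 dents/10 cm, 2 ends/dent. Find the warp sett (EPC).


Formula: EPC = (dents per 10 cm * ends per dent) / 10
Step 1: Total ends per 10 cm = 102 * 2 = 204
Step 2: EPC = 204 / 10 = 20.4 ends/cm

20.4 ends/cm


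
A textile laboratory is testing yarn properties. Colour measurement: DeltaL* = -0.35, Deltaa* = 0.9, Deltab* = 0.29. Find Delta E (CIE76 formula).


Formula: Delta E = sqrt(dL*^2 + da*^2 + db*^2)
Step 1: dL*^2 = (-0.35)^2 = 0.1225
Step 2: da*^2 = 0.9^2 = 0.81
Step 3: db*^2 = 0.29^2 = 0.0841
Step 4: Sum = 0.1225 + 0.81 + 0.0841 = 1.0166
Step 5: Delta E = sqrt(1.0166) = 1.01

1.01 Delta E


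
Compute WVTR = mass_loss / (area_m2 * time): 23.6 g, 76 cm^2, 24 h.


Formula: WVTR = mass_loss / (area * time)
Step 1: Convert area: 76 cm^2 = 0.0076 m^2
Step 2: WVTR = 23.6 g / (0.0076 m^2 * 24 h)
Step 3: WVTR = 23.6 / 0.1824 = 129.4 g/m^2/h

129.4 g/m^2/h


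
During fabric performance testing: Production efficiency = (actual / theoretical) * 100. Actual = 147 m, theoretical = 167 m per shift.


Formula: Efficiency% = (Actual output / Theoretical output) * 100
Efficiency% = (147 / 167) * 100
Efficiency% = 0.88024 * 100 = 88.024% ≈ 88.0%

88.0%


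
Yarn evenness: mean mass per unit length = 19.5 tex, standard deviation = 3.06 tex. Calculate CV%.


Formula: CV% = (standard deviation / mean) * 100
Step 1: Ratio = 3.06 / 19.5 = 0.156923
Step 2: CV% = 0.156923 * 100 = 15.6923% ≈ 15.7%

15.7%


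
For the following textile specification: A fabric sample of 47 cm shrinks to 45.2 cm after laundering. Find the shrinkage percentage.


Formula: Shrinkage% = ((L_before - L_after) / L_before) * 100
Step 1: Shrinkage = 47 - 45.2 = 1.8 cm
Step 2: Shrinkage% = (1.8 / 47) * 100
Step 3: Shrinkage% = 0.038298 * 100 = 3.8298% ≈ 3.8%

3.8%


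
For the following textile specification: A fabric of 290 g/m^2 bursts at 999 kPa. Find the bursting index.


Formula: Bursting Index = Bursting Strength / Fabric GSM
BI = 999 kPa / 290 g/m^2
BI = 3.445 kPa/(g/m^2)

3.445 kPa/(g/m^2)


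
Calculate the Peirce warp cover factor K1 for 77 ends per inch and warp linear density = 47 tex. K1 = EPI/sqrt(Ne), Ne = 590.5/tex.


Formula: K1 = EPI / sqrt(Ne), with Ne = 590.5 / tex_warp
Step 1: Ne = 590.5 / 47 = 12.564
Step 2: sqrt(Ne) = sqrt(12.564) = 3.5446
Step 3: K1 = 77 / 3.5446 = 21.7

21.7


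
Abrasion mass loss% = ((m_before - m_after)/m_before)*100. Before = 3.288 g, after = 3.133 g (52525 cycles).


Formula: Mass loss% = ((m_before - m_after) / m_before) * 100
Step 1: Mass loss = 3.288 - 3.133 = 0.155 g
Step 2: Ratio = 0.155 / 3.288 = 0.0471411
Step 3: Mass loss% = 0.0471411 * 100 = 4.71411% ≈ 4.71%

4.71%


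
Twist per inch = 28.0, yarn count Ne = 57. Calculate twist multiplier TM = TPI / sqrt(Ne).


Formula: TM = TPI / sqrt(Ne)
Step 1: sqrt(Ne) = sqrt(57) = 7.5498
Step 2: TM = 28.0 / 7.5498 = 3.71

3.71 TM


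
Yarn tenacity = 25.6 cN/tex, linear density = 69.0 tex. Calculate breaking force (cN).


Formula: Breaking force = Tenacity * Linear density
F = 25.6 cN/tex * 69.0 tex
F = 1766.40 cN

1766.40 cN


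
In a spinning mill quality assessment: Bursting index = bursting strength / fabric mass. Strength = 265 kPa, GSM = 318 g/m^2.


Formula: Bursting Index = Bursting Strength / Fabric GSM
BI = 265 kPa / 318 g/m^2
BI = 0.833 kPa/(g/m^2)

0.833 kPa/(g/m^2)


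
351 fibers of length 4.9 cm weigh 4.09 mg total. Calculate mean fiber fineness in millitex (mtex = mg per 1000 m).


Formula: fineness (mtex) = mass (mg) / total length (km) = (mass_mg / total_length_m) * 1000
Step 1: Convert fiber length: 4.9 cm = 0.049 m
Step 2: Total fiber length = 351 * 0.049 = 17.199 m
Step 3: Linear density = 4.09 mg / 17.199 m = 0.2378 mg/m
Step 4: fineness = 0.2378 * 1000 = 237.8 mtex

237.8 mtex


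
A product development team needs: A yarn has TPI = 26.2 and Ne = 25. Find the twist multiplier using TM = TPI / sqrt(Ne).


Formula: TM = TPI / sqrt(Ne)
Step 1: sqrt(Ne) = sqrt(25) = 5
Step 2: TM = 26.2 / 5 = 5.24

5.24 TM


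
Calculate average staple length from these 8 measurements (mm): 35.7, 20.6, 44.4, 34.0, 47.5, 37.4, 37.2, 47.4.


Formula: Mean = sum of lengths / count
Sum = 35.7 + 20.6 + 44.4 + 34.0 + 47.5 + 37.4 + 37.2 + 47.4
Sum = 304.2 mm
Mean = 304.2 / 8 = 38.03 mm

38.03 mm


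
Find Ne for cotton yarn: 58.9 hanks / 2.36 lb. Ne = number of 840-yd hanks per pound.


Formula: Ne = hanks / mass_lb
Substituting: Ne = 58.9 / 2.36
Ne = 25.0

25.0 Ne


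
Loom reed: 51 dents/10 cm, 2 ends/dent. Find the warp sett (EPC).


Formula: EPC = (dents per 10 cm * ends per dent) / 10
Step 1: Total ends per 10 cm = 51 * 2 = 102
Step 2: EPC = 102 / 10 = 10.2 ends/cm

10.2 ends/cm


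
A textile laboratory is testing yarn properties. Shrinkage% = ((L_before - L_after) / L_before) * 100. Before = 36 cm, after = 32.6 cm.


Formula: Shrinkage% = ((L_before - L_after) / L_before) * 100
Step 1: Shrinkage = 36 - 32.6 = 3.4 cm
Step 2: Shrinkage% = (3.4 / 36) * 100
Step 3: Shrinkage% = 0.094444 * 100 = 9.4444% ≈ 9.4%

9.4%


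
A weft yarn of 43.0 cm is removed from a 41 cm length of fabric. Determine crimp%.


Formula: Crimp% = ((L_yarn - L_fabric) / L_fabric) * 100
Step 1: Extension = 43.0 - 41 = 2.0 cm
Step 2: Crimp% = (2.0 / 41) * 100
Step 3: Crimp% = 0.04878 * 100 = 4.878% ≈ 4.9%

4.9%


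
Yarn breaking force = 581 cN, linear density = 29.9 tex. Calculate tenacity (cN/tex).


Formula: Tenacity = Breaking force / Linear density
Tenacity = 581 cN / 29.9 tex
Tenacity = 19.43 cN/tex

19.43 cN/tex


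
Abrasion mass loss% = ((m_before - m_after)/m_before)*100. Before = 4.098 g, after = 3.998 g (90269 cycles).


Formula: Mass loss% = ((m_before - m_after) / m_before) * 100
Step 1: Mass loss = 4.098 - 3.998 = 0.1 g
Step 2: Ratio = 0.1 / 4.098 = 0.0244021
Step 3: Mass loss% = 0.0244021 * 100 = 2.44021% ≈ 2.44%

2.44%


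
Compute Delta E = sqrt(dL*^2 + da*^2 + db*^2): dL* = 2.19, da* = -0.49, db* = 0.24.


Formula: Delta E = sqrt(dL*^2 + da*^2 + db*^2)
Step 1: dL*^2 = 2.19^2 = 4.7961
Step 2: da*^2 = (-0.49)^2 = 0.2401
Step 3: db*^2 = 0.24^2 = 0.0576
Step 4: Sum = 4.7961 + 0.2401 + 0.0576 = 5.0938
Step 5: Delta E = sqrt(5.0938) = 2.26

2.26 Delta E


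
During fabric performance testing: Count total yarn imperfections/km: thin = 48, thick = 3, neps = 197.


Formula: Total = thin places + thick places + neps
Total = 48 + 3 + 197
Total = 248 imperfections/km

248 imperfections/km


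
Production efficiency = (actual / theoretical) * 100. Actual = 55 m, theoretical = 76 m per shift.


Formula: Efficiency% = (Actual output / Theoretical output) * 100
Efficiency% = (55 / 76) * 100
Efficiency% = 0.723684 * 100 = 72.3684% ≈ 72.4%

72.4%


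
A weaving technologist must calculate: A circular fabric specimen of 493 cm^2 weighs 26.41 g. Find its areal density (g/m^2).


Formula: GSM = mass_g / area_m2
Step 1: Convert area: 493 cm^2 = 493 / 10000 = 0.0493 m^2
Step 2: GSM = 26.41 g / 0.0493 m^2 = 535.7 g/m^2

535.7 g/m^2


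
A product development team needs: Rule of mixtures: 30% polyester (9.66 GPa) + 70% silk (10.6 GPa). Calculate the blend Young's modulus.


Formula: Blend property = (fraction_A * property_A) + (fraction_B * property_B)
Step 1: Contribution A = 30/100 * 9.66 GPa = 2.898 GPa
Step 2: Contribution B = 70/100 * 10.6 GPa = 7.42 GPa
Step 3: Blend Young's modulus = 2.898 + 7.42 = 10.318 GPa

10.318 GPa


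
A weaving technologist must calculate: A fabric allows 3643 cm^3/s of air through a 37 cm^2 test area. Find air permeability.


Formula: Air Permeability = Airflow / Test Area
AP = 3643 cm^3/s / 37 cm^2
AP = 98.5 cm^3/s/cm^2

98.5 cm^3/s/cm^2


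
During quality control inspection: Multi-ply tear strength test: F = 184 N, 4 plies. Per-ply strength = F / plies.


Formula: Per-ply strength = Total force / Number of plies
Per-ply = 184 N / 4
Per-ply = 46 N

46 N


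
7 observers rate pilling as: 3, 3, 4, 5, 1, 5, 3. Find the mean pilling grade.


Formula: Mean = sum / count
Sum = 3 + 3 + 4 + 5 + 1 + 5 + 3 = 24
Mean = 24 / 7 = 3.4

3.4


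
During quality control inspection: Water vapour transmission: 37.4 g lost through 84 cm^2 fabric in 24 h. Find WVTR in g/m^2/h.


Formula: WVTR = mass_loss / (area * time)
Step 1: Convert area: 84 cm^2 = 0.0084 m^2
Step 2: WVTR = 37.4 g / (0.0084 m^2 * 24 h)
Step 3: WVTR = 37.4 / 0.2016 = 185.5 g/m^2/h

185.5 g/m^2/h


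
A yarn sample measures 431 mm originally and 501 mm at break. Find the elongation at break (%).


Formula: Elongation (%) = ((L_break - L0) / L0) * 100
Step 1: Extension = 501 - 431 = 70 mm
Step 2: Elongation = (70 / 431) * 100
Step 3: Elongation = 0.162413 * 100 = 16.2413% ≈ 16.2%

16.2%


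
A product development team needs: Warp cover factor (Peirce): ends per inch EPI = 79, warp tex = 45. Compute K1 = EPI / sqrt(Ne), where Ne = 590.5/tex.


Formula: K1 = EPI / sqrt(Ne), with Ne = 590.5 / tex_warp
Step 1: Ne = 590.5 / 45 = 13.122
Step 2: sqrt(Ne) = sqrt(13.122) = 3.6224
Step 3: K1 = 79 / 3.6224 = 21.8

21.8


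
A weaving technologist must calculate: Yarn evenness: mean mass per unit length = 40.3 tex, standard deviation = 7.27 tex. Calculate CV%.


Formula: CV% = (standard deviation / mean) * 100
Step 1: Ratio = 7.27 / 40.3 = 0.180397
Step 2: CV% = 0.180397 * 100 = 18.0397% ≈ 18.0%

18.0%


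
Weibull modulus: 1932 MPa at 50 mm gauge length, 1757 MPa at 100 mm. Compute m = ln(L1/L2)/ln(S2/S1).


Formula: m = ln(L1/L2) / ln(S2/S1)
Step 1: ln(L1/L2) = ln(50/100) = -0.69315
Step 2: S2/S1 = 1757/1932 = 0.90942
Step 3: ln(S2/S1) = ln(0.90942) = -0.09495
Step 4: m = -0.69315 / -0.09495 = 7.30

7.30 (Weibull m)


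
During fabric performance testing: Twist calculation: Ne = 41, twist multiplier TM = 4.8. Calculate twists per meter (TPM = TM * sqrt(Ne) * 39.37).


Formula: TPM = TM * sqrt(Ne) * 39.37
Step 1: sqrt(Ne) = sqrt(41) = 6.4031
Step 2: TM * sqrt(Ne) = 4.8 * 6.4031 = 30.7349
Step 3: TPM = 30.7349 * 39.37 = 1210 twists/m

1210 twists/m


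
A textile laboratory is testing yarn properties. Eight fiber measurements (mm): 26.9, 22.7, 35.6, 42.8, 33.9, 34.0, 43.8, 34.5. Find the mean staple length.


Formula: Mean = sum of lengths / count
Sum = 26.9 + 22.7 + 35.6 + 42.8 + 33.9 + 34.0 + 43.8 + 34.5
Sum = 274.2 mm
Mean = 274.2 / 8 = 34.28 mm

34.28 mm


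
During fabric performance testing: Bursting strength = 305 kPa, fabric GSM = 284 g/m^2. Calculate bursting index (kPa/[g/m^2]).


Formula: Bursting Index = Bursting Strength / Fabric GSM
BI = 305 kPa / 284 g/m^2
BI = 1.074 kPa/(g/m^2)

1.074 kPa/(g/m^2)


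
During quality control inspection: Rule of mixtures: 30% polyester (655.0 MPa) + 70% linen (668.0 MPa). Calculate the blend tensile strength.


Formula: Blend property = (fraction_A * property_A) + (fraction_B * property_B)
Step 1: Contribution A = 30/100 * 655.0 MPa = 196.5 MPa
Step 2: Contribution B = 70/100 * 668.0 MPa = 467.6 MPa
Step 3: Blend tensile strength = 196.5 + 467.6 = 664.1 MPa

664.1 MPa


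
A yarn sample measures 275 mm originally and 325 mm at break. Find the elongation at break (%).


Formula: Elongation (%) = ((L_break - L0) / L0) * 100
Step 1: Extension = 325 - 275 = 50 mm
Step 2: Elongation = (50 / 275) * 100
Step 3: Elongation = 0.181818 * 100 = 18.1818% ≈ 18.2%

18.2%


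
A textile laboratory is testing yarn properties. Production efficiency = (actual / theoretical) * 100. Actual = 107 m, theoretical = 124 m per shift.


Formula: Efficiency% = (Actual output / Theoretical output) * 100
Efficiency% = (107 / 124) * 100
Efficiency% = 0.862903 * 100 = 86.2903% ≈ 86.3%

86.3%


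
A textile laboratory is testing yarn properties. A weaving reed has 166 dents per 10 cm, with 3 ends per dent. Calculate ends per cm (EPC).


Formula: EPC = (dents per 10 cm * ends per dent) / 10
Step 1: Total ends per 10 cm = 166 * 3 = 498
Step 2: EPC = 498 / 10 = 49.8 ends/cm

49.8 ends/cm


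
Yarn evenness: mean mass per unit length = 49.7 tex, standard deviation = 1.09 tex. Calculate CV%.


Formula: CV% = (standard deviation / mean) * 100
Step 1: Ratio = 1.09 / 49.7 = 0.021932
Step 2: CV% = 0.021932 * 100 = 2.1932% ≈ 2.2%

2.2%


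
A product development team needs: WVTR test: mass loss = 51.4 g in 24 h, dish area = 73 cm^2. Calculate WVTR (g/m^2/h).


Formula: WVTR = mass_loss / (area * time)
Step 1: Convert area: 73 cm^2 = 0.0073 m^2
Step 2: WVTR = 51.4 g / (0.0073 m^2 * 24 h)
Step 3: WVTR = 51.4 / 0.1752 = 293.4 g/m^2/h

293.4 g/m^2/h


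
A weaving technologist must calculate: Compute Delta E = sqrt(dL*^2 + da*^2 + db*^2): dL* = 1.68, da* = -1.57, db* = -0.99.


Formula: Delta E = sqrt(dL*^2 + da*^2 + db*^2)
Step 1: dL*^2 = 1.68^2 = 2.8224
Step 2: da*^2 = (-1.57)^2 = 2.4649
Step 3: db*^2 = (-0.99)^2 = 0.9801
Step 4: Sum = 2.8224 + 2.4649 + 0.9801 = 6.2674
Step 5: Delta E = sqrt(6.2674) = 2.5

2.5 Delta E


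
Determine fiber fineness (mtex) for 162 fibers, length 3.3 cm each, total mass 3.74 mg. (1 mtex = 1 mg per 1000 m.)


Formula: fineness (mtex) = mass (mg) / total length (km) = (mass_mg / total_length_m) * 1000
Step 1: Convert fiber length: 3.3 cm = 0.033 m
Step 2: Total fiber length = 162 * 0.033 = 5.346 m
Step 3: Linear density = 3.74 mg / 5.346 m = 0.6996 mg/m
Step 4: fineness = 0.6996 * 1000 = 699.6 mtex

699.6 mtex


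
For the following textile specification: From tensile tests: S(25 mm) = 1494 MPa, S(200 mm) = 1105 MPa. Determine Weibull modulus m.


Formula: m = ln(L1/L2) / ln(S2/S1)
Step 1: ln(L1/L2) = ln(25/200) = -2.07944
Step 2: S2/S1 = 1105/1494 = 0.73963
Step 3: ln(S2/S1) = ln(0.73963) = -0.30161
Step 4: m = -2.07944 / -0.30161 = 6.89

6.89 (Weibull m)


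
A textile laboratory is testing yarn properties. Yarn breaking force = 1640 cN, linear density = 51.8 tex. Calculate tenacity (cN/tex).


Formula: Tenacity = Breaking force / Linear density
Tenacity = 1640 cN / 51.8 tex
Tenacity = 31.66 cN/tex

31.66 cN/tex


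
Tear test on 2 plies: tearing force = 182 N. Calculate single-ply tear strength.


Formula: Per-ply strength = Total force / Number of plies
Per-ply = 182 N / 2
Per-ply = 91 N

91 N


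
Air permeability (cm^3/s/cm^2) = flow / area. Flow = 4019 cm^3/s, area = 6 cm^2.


Formula: Air Permeability = Airflow / Test Area
AP = 4019 cm^3/s / 6 cm^2
AP = 669.8 cm^3/s/cm^2

669.8 cm^3/s/cm^2


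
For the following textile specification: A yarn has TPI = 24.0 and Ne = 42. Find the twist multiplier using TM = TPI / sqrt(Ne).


Formula: TM = TPI / sqrt(Ne)
Step 1: sqrt(Ne) = sqrt(42) = 6.4807
Step 2: TM = 24.0 / 6.4807 = 3.70

3.70 TM


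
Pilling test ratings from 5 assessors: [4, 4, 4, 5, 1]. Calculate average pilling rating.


Formula: Mean = sum / count
Sum = 4 + 4 + 4 + 5 + 1 = 18
Mean = 18 / 5 = 3.6

3.6


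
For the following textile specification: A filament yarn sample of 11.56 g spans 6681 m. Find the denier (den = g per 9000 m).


Formula: den = (mass_g / length_m) * 9000
Substituting: den = (11.56 / 6681) * 9000
Intermediate: 11.56 / 6681 = 0.00173028 g/m
den = 0.00173028 * 9000 = 15.6 denier

15.6 denier


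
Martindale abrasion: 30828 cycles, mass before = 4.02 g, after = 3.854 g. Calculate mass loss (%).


Formula: Mass loss% = ((m_before - m_after) / m_before) * 100
Step 1: Mass loss = 4.02 - 3.854 = 0.166 g
Step 2: Ratio = 0.166 / 4.02 = 0.0412935
Step 3: Mass loss% = 0.0412935 * 100 = 4.12935% ≈ 4.13%

4.13%


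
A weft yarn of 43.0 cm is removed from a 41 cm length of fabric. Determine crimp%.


Formula: Crimp% = ((L_yarn - L_fabric) / L_fabric) * 100
Step 1: Extension = 43.0 - 41 = 2.0 cm
Step 2: Crimp% = (2.0 / 41) * 100
Step 3: Crimp% = 0.04878 * 100 = 4.878% ≈ 4.9%

4.9%


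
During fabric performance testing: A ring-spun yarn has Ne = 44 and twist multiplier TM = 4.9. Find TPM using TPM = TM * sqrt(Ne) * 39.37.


Formula: TPM = TM * sqrt(Ne) * 39.37
Step 1: sqrt(Ne) = sqrt(44) = 6.6332
Step 2: TM * sqrt(Ne) = 4.9 * 6.6332 = 32.5027
Step 3: TPM = 32.5027 * 39.37 = 1280 twists/m

1280 twists/m


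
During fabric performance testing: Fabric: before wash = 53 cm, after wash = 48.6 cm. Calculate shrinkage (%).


Formula: Shrinkage% = ((L_before - L_after) / L_before) * 100
Step 1: Shrinkage = 53 - 48.6 = 4.4 cm
Step 2: Shrinkage% = (4.4 / 53) * 100
Step 3: Shrinkage% = 0.083019 * 100 = 8.3019% ≈ 8.3%

8.3%


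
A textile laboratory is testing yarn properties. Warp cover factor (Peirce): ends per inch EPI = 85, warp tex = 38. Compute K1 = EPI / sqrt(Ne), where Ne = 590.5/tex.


Formula: K1 = EPI / sqrt(Ne), with Ne = 590.5 / tex_warp
Step 1: Ne = 590.5 / 38 = 15.539
Step 2: sqrt(Ne) = sqrt(15.539) = 3.942
Step 3: K1 = 85 / 3.942 = 21.6

21.6


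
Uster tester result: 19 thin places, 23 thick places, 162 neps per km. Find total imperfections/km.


Formula: Total = thin places + thick places + neps
Total = 19 + 23 + 162
Total = 204 imperfections/km

204 imperfections/km


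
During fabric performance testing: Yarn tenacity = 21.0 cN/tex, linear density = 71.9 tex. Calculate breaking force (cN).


Formula: Breaking force = Tenacity * Linear density
F = 21.0 cN/tex * 71.9 tex
F = 1509.90 cN

1509.90 cN


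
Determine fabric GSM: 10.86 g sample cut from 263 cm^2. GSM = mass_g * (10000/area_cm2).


Formula: GSM = mass_g / area_m2
Step 1: Convert area: 263 cm^2 = 263 / 10000 = 0.0263 m^2
Step 2: GSM = 10.86 g / 0.0263 m^2 = 412.9 g/m^2

412.9 g/m^2


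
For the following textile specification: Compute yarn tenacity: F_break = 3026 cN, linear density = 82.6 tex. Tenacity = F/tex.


Formula: Tenacity = Breaking force / Linear density
Tenacity = 3026 cN / 82.6 tex
Tenacity = 36.63 cN/tex

36.63 cN/tex


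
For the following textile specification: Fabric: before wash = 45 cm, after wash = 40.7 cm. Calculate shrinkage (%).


Formula: Shrinkage% = ((L_before - L_after) / L_before) * 100
Step 1: Shrinkage = 45 - 40.7 = 4.3 cm
Step 2: Shrinkage% = (4.3 / 45) * 100
Step 3: Shrinkage% = 0.095556 * 100 = 9.5556% ≈ 9.6%

9.6%


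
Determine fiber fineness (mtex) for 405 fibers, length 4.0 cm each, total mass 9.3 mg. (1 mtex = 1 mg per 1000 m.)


Formula: fineness (mtex) = mass (mg) / total length (km) = (mass_mg / total_length_m) * 1000
Step 1: Convert fiber length: 4.0 cm = 0.04 m
Step 2: Total fiber length = 405 * 0.04 = 16.2 m
Step 3: Linear density = 9.3 mg / 16.2 m = 0.5741 mg/m
Step 4: fineness = 0.5741 * 1000 = 574.1 mtex

574.1 mtex


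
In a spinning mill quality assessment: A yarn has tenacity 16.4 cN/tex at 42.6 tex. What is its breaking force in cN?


Formula: Breaking force = Tenacity * Linear density
F = 16.4 cN/tex * 42.6 tex
F = 698.64 cN

698.64 cN


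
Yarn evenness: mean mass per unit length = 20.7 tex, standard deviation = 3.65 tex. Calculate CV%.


Formula: CV% = (standard deviation / mean) * 100
Step 1: Ratio = 3.65 / 20.7 = 0.176329
Step 2: CV% = 0.176329 * 100 = 17.6329% ≈ 17.6%

17.6%


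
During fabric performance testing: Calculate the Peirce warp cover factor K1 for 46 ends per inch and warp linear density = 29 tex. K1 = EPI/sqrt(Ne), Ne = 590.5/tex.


Formula: K1 = EPI / sqrt(Ne), with Ne = 590.5 / tex_warp
Step 1: Ne = 590.5 / 29 = 20.362
Step 2: sqrt(Ne) = sqrt(20.362) = 4.5124
Step 3: K1 = 46 / 4.5124 = 10.2

10.2


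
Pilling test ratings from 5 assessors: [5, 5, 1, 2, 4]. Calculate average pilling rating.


Formula: Mean = sum / count
Sum = 5 + 5 + 1 + 2 + 4 = 17
Mean = 17 / 5 = 3.4

3.4


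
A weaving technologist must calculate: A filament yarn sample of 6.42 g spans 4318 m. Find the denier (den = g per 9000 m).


Formula: den = (mass_g / length_m) * 9000
Substituting: den = (6.42 / 4318) * 9000
Intermediate: 6.42 / 4318 = 0.0014868 g/m
den = 0.0014868 * 9000 = 13.4 denier

13.4 denier


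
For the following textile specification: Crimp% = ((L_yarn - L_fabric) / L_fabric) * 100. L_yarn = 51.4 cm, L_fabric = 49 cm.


Formula: Crimp% = ((L_yarn - L_fabric) / L_fabric) * 100
Step 1: Extension = 51.4 - 49 = 2.4 cm
Step 2: Crimp% = (2.4 / 49) * 100
Step 3: Crimp% = 0.04898 * 100 = 4.898% ≈ 4.9%

4.9%


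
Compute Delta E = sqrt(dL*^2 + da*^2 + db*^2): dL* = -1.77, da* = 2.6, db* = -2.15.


Formula: Delta E = sqrt(dL*^2 + da*^2 + db*^2)
Step 1: dL*^2 = (-1.77)^2 = 3.1329
Step 2: da*^2 = 2.6^2 = 6.76
Step 3: db*^2 = (-2.15)^2 = 4.6225
Step 4: Sum = 3.1329 + 6.76 + 4.6225 = 14.5154
Step 5: Delta E = sqrt(14.5154) = 3.81

3.81 Delta E


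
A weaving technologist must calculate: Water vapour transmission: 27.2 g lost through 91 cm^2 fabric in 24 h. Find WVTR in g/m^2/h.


Formula: WVTR = mass_loss / (area * time)
Step 1: Convert area: 91 cm^2 = 0.0091 m^2
Step 2: WVTR = 27.2 g / (0.0091 m^2 * 24 h)
Step 3: WVTR = 27.2 / 0.2184 = 124.5 g/m^2/h

124.5 g/m^2/h


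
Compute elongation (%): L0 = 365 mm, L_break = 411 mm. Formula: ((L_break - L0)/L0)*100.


Formula: Elongation (%) = ((L_break - L0) / L0) * 100
Step 1: Extension = 411 - 365 = 46 mm
Step 2: Elongation = (46 / 365) * 100
Step 3: Elongation = 0.126027 * 100 = 12.6027% ≈ 12.6%

12.6%


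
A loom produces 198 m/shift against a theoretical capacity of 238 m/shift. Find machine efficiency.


Formula: Efficiency% = (Actual output / Theoretical output) * 100
Efficiency% = (198 / 238) * 100
Efficiency% = 0.831933 * 100 = 83.1933% ≈ 83.2%

83.2%


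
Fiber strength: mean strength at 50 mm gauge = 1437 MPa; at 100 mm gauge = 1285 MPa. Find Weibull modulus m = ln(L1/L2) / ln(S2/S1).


Formula: m = ln(L1/L2) / ln(S2/S1)
Step 1: ln(L1/L2) = ln(50/100) = -0.69315
Step 2: S2/S1 = 1285/1437 = 0.89422
Step 3: ln(S2/S1) = ln(0.89422) = -0.11180
Step 4: m = -0.69315 / -0.11180 = 6.20

6.20 (Weibull m)


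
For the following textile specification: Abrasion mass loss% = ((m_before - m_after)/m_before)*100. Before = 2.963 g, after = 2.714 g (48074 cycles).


Formula: Mass loss% = ((m_before - m_after) / m_before) * 100
Step 1: Mass loss = 2.963 - 2.714 = 0.249 g
Step 2: Ratio = 0.249 / 2.963 = 0.0840364
Step 3: Mass loss% = 0.0840364 * 100 = 8.40364% ≈ 8.40%

8.40%


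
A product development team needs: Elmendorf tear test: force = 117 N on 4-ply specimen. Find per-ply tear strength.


Formula: Per-ply strength = Total force / Number of plies
Per-ply = 117 N / 4
Per-ply = 29.25 N

29.25 N


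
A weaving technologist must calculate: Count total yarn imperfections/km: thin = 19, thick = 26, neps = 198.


Formula: Total = thin places + thick places + neps
Total = 19 + 26 + 198
Total = 243 imperfections/km

243 imperfections/km


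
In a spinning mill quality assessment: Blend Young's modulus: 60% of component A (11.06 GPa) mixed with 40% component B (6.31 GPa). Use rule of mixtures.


Formula: Blend property = (fraction_A * property_A) + (fraction_B * property_B)
Step 1: Contribution A = 60/100 * 11.06 GPa = 6.636 GPa
Step 2: Contribution B = 40/100 * 6.31 GPa = 2.524 GPa
Step 3: Blend Young's modulus = 6.636 + 2.524 = 9.16 GPa

9.16 GPa


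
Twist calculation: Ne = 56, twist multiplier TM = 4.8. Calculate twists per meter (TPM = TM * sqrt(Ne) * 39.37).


Formula: TPM = TM * sqrt(Ne) * 39.37
Step 1: sqrt(Ne) = sqrt(56) = 7.4833
Step 2: TM * sqrt(Ne) = 4.8 * 7.4833 = 35.9198
Step 3: TPM = 35.9198 * 39.37 = 1414 twists/m

1414 twists/m


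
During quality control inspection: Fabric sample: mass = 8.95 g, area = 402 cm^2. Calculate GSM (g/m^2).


Formula: GSM = mass_g / area_m2
Step 1: Convert area: 402 cm^2 = 402 / 10000 = 0.0402 m^2
Step 2: GSM = 8.95 g / 0.0402 m^2 = 222.6 g/m^2

222.6 g/m^2


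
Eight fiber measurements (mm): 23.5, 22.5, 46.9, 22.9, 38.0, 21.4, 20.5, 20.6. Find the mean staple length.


Formula: Mean = sum of lengths / count
Sum = 23.5 + 22.5 + 46.9 + 22.9 + 38.0 + 21.4 + 20.5 + 20.6
Sum = 216.3 mm
Mean = 216.3 / 8 = 27.04 mm

27.04 mm


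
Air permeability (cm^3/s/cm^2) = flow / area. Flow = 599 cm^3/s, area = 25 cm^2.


Formula: Air Permeability = Airflow / Test Area
AP = 599 cm^3/s / 25 cm^2
AP = 24.0 cm^3/s/cm^2

24.0 cm^3/s/cm^2


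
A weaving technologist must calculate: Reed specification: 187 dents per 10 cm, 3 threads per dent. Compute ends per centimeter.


Formula: EPC = (dents per 10 cm * ends per dent) / 10
Step 1: Total ends per 10 cm = 187 * 3 = 561
Step 2: EPC = 561 / 10 = 56.1 ends/cm

56.1 ends/cm


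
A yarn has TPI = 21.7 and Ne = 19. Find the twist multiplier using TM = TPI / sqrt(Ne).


Formula: TM = TPI / sqrt(Ne)
Step 1: sqrt(Ne) = sqrt(19) = 4.3589
Step 2: TM = 21.7 / 4.3589 = 4.98

4.98 TM


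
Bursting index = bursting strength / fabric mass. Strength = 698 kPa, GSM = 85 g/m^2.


Formula: Bursting Index = Bursting Strength / Fabric GSM
BI = 698 kPa / 85 g/m^2
BI = 8.212 kPa/(g/m^2)

8.212 kPa/(g/m^2)


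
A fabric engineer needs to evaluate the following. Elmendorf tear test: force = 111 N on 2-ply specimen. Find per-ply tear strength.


Formula: Per-ply strength = Total force / Number of plies
Per-ply = 111 N / 2
Per-ply = 55.5 N

55.5 N


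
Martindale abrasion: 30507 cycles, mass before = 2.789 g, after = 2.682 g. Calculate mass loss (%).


Formula: Mass loss% = ((m_before - m_after) / m_before) * 100
Step 1: Mass loss = 2.789 - 2.682 = 0.107 g
Step 2: Ratio = 0.107 / 2.789 = 0.038365
Step 3: Mass loss% = 0.038365 * 100 = 3.8365% ≈ 3.84%

3.84%


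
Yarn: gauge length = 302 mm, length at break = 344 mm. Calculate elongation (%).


Formula: Elongation (%) = ((L_break - L0) / L0) * 100
Step 1: Extension = 344 - 302 = 42 mm
Step 2: Elongation = (42 / 302) * 100
Step 3: Elongation = 0.139073 * 100 = 13.9073% ≈ 13.9%

13.9%


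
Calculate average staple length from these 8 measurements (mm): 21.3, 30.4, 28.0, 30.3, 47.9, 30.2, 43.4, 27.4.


Formula: Mean = sum of lengths / count
Sum = 21.3 + 30.4 + 28.0 + 30.3 + 47.9 + 30.2 + 43.4 + 27.4
Sum = 258.9 mm
Mean = 258.9 / 8 = 32.36 mm

32.36 mm


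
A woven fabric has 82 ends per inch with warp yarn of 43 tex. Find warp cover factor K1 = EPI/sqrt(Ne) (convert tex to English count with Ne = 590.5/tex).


Formula: K1 = EPI / sqrt(Ne), with Ne = 590.5 / tex_warp
Step 1: Ne = 590.5 / 43 = 13.733
Step 2: sqrt(Ne) = sqrt(13.733) = 3.7058
Step 3: K1 = 82 / 3.7058 = 22.1

22.1


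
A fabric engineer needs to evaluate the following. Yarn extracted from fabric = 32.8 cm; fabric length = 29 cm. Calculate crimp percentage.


Formula: Crimp% = ((L_yarn - L_fabric) / L_fabric) * 100
Step 1: Extension = 32.8 - 29 = 3.8 cm
Step 2: Crimp% = (3.8 / 29) * 100
Step 3: Crimp% = 0.131034 * 100 = 13.1034% ≈ 13.1%

13.1%


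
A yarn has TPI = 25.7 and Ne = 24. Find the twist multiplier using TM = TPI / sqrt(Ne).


Formula: TM = TPI / sqrt(Ne)
Step 1: sqrt(Ne) = sqrt(24) = 4.899
Step 2: TM = 25.7 / 4.899 = 5.25

5.25 TM


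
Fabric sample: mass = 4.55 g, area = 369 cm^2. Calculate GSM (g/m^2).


Formula: GSM = mass_g / area_m2
Step 1: Convert area: 369 cm^2 = 369 / 10000 = 0.0369 m^2
Step 2: GSM = 4.55 g / 0.0369 m^2 = 123.3 g/m^2

123.3 g/m^2


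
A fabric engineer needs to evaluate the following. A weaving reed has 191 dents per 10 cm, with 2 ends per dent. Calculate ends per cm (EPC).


Formula: EPC = (dents per 10 cm * ends per dent) / 10
Step 1: Total ends per 10 cm = 191 * 2 = 382
Step 2: EPC = 382 / 10 = 38.2 ends/cm

38.2 ends/cm


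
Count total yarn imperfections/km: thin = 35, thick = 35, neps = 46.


Formula: Total = thin places + thick places + neps
Total = 35 + 35 + 46
Total = 116 imperfections/km

116 imperfections/km


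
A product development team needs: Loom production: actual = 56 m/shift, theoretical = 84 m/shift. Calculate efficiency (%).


Formula: Efficiency% = (Actual output / Theoretical output) * 100
Efficiency% = (56 / 84) * 100
Efficiency% = 0.666667 * 100 = 66.6667% ≈ 66.7%

66.7%


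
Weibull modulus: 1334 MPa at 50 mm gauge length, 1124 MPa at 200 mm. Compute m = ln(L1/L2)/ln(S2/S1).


Formula: m = ln(L1/L2) / ln(S2/S1)
Step 1: ln(L1/L2) = ln(50/200) = -1.38629
Step 2: S2/S1 = 1124/1334 = 0.84258
Step 3: ln(S2/S1) = ln(0.84258) = -0.17129
Step 4: m = -1.38629 / -0.17129 = 8.09

8.09 (Weibull m)


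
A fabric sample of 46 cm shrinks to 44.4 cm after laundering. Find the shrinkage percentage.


Formula: Shrinkage% = ((L_before - L_after) / L_before) * 100
Step 1: Shrinkage = 46 - 44.4 = 1.6 cm
Step 2: Shrinkage% = (1.6 / 46) * 100
Step 3: Shrinkage% = 0.034783 * 100 = 3.4783% ≈ 3.5%

3.5%


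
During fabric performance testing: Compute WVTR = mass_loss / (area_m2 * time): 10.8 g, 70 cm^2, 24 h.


Formula: WVTR = mass_loss / (area * time)
Step 1: Convert area: 70 cm^2 = 0.007 m^2
Step 2: WVTR = 10.8 g / (0.007 m^2 * 24 h)
Step 3: WVTR = 10.8 / 0.168 = 64.3 g/m^2/h

64.3 g/m^2/h


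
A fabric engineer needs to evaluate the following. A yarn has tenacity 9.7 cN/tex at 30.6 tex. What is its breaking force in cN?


Formula: Breaking force = Tenacity * Linear density
F = 9.7 cN/tex * 30.6 tex
F = 296.82 cN

296.82 cN


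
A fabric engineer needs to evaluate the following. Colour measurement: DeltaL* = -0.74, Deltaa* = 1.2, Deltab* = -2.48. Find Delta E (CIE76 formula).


Formula: Delta E = sqrt(dL*^2 + da*^2 + db*^2)
Step 1: dL*^2 = (-0.74)^2 = 0.5476
Step 2: da*^2 = 1.2^2 = 1.44
Step 3: db*^2 = (-2.48)^2 = 6.1504
Step 4: Sum = 0.5476 + 1.44 + 6.1504 = 8.138
Step 5: Delta E = sqrt(8.138) = 2.85

2.85 Delta E


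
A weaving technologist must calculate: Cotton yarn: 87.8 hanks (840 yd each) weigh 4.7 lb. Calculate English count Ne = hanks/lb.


Formula: Ne = hanks / mass_lb
Substituting: Ne = 87.8 / 4.7
Ne = 18.7

18.7 Ne


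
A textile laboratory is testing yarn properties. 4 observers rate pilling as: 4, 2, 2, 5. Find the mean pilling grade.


Formula: Mean = sum / count
Sum = 4 + 2 + 2 + 5 = 13
Mean = 13 / 4 = 3.3

3.3


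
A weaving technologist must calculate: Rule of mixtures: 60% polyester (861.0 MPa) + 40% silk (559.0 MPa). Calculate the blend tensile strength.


Formula: Blend property = (fraction_A * property_A) + (fraction_B * property_B)
Step 1: Contribution A = 60/100 * 861.0 MPa = 516.6 MPa
Step 2: Contribution B = 40/100 * 559.0 MPa = 223.6 MPa
Step 3: Blend tensile strength = 516.6 + 223.6 = 740.2 MPa

740.2 MPa
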